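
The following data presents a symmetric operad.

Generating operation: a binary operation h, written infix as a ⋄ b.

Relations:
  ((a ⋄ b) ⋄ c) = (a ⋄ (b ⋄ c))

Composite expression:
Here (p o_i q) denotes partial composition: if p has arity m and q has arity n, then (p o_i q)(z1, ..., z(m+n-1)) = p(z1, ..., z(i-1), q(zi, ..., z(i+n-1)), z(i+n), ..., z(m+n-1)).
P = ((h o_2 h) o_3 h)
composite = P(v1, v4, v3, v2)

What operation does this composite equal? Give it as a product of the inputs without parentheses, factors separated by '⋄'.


v1 ⋄ v4 ⋄ v3 ⋄ v2

Every regrouping of h is equal, so read the v-inputs in written order.
(v3 ⋄ v2) reduces to v3 ⋄ v2
(v4 ⋄ (v3 ⋄ v2)) reduces to v4 ⋄ v3 ⋄ v2
(v1 ⋄ (v4 ⋄ (v3 ⋄ v2))) reduces to v1 ⋄ v4 ⋄ v3 ⋄ v2


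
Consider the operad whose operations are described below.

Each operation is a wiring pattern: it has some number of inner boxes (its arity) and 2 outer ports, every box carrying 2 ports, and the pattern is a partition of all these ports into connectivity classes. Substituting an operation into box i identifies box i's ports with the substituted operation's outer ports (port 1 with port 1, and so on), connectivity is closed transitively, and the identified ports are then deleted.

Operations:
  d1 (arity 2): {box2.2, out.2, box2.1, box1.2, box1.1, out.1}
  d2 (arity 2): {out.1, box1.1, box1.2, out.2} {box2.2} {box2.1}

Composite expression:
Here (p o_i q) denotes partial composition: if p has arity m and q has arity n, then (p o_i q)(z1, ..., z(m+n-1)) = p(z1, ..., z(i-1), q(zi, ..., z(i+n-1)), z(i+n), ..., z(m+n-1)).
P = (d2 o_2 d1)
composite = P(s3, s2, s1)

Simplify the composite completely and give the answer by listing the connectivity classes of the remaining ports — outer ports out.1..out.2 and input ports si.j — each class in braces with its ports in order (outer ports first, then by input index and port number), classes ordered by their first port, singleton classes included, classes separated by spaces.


Reachability decides: close wires over d2-identified ports.
stage d1: inputs (s2, s1), connectivity {out.1, out.2, s1.1, s1.2, s2.1, s2.2}, out.j its boundary
stage d2: inputs (s3, s2, s1), connectivity {out.1, out.2, s3.1, s3.2} {s1.1, s1.2, s2.1, s2.2}, out.j its boundary

{out.1, out.2, s3.1, s3.2} {s1.1, s1.2, s2.1, s2.2}


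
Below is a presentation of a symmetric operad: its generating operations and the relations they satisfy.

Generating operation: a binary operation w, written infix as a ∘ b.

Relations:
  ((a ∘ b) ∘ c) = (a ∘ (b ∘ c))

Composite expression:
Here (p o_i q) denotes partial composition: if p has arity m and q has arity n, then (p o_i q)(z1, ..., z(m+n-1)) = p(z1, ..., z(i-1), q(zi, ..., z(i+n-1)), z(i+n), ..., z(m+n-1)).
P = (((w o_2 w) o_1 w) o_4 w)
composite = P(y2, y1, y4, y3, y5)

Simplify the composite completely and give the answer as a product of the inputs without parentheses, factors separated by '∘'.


y2 ∘ y1 ∘ y4 ∘ y3 ∘ y5

Key point: w is associative — brackets drop, the y-order remains.
(y2 ∘ y1) linearizes to y2 ∘ y1
(y3 ∘ y5) linearizes to y3 ∘ y5
(y4 ∘ (y3 ∘ y5)) linearizes to y4 ∘ y3 ∘ y5
((y2 ∘ y1) ∘ (y4 ∘ (y3 ∘ y5))) linearizes to y2 ∘ y1 ∘ y4 ∘ y3 ∘ y5


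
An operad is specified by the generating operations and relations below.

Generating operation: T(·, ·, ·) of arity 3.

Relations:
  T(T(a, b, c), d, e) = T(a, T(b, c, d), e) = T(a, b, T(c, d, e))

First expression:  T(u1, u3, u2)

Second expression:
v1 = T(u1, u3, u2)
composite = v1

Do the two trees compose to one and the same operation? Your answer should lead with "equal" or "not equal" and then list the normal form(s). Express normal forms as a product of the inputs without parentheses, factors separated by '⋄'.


equal; both compose to u1 ⋄ u3 ⋄ u2

In normal form, the first expression is u1 ⋄ u3 ⋄ u2
In normal form, the second expression is u1 ⋄ u3 ⋄ u2
Both agree, so they are equal.


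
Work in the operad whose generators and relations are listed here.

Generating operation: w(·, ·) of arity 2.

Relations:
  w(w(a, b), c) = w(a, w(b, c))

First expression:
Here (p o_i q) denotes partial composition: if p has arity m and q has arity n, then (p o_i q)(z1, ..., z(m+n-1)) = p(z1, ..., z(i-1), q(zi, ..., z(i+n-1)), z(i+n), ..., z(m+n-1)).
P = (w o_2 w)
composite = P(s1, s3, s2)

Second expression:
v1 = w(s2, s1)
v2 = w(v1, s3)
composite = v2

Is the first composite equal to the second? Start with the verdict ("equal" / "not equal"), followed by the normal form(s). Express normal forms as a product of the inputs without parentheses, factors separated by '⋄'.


not equal: they reduce to s1 ⋄ s3 ⋄ s2 and s2 ⋄ s1 ⋄ s3


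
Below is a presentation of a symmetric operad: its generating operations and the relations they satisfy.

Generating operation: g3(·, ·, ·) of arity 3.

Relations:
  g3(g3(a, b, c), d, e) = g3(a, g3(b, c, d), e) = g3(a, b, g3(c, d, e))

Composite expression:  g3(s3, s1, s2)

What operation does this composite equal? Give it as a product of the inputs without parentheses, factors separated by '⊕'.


s3 ⊕ s1 ⊕ s2


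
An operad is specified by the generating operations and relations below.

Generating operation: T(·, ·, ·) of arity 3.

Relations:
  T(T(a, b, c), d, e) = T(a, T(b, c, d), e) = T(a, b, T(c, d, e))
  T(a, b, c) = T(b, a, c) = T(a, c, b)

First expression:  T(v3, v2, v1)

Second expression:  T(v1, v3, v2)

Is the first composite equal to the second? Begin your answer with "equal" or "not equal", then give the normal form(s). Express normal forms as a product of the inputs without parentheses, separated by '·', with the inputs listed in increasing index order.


In normal form, the first expression is v1 · v2 · v3
In normal form, the second expression is v1 · v2 · v3
The forms coincide; equal.

equal; the common form is v1 · v2 · v3


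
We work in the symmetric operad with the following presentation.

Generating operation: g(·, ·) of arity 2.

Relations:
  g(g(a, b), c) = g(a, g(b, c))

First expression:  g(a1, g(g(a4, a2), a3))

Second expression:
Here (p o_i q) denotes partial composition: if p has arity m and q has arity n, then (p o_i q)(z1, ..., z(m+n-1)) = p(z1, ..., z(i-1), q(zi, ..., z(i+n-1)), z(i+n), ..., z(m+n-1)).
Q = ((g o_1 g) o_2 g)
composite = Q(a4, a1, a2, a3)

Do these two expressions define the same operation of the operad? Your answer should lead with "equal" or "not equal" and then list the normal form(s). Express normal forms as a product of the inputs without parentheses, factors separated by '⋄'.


Reducing the first expression gives a1 ⋄ a4 ⋄ a2 ⋄ a3
Reducing the second expression gives a4 ⋄ a1 ⋄ a2 ⋄ a3
Different reductions; not equal.

not equal — first a1 ⋄ a4 ⋄ a2 ⋄ a3, second a4 ⋄ a1 ⋄ a2 ⋄ a3


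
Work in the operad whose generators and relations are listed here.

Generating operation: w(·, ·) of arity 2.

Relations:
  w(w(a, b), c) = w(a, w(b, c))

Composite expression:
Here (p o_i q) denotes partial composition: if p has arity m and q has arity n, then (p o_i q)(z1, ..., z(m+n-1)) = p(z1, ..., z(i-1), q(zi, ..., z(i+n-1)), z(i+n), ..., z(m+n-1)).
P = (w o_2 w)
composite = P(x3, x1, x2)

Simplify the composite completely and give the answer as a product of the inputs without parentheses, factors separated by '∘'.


x3 ∘ x1 ∘ x2

All parenthesizations of w agree; list the x-inputs left to right.
w(x1, x2) spells out as x1 ∘ x2
w(x3, w(x1, x2)) spells out as x3 ∘ x1 ∘ x2


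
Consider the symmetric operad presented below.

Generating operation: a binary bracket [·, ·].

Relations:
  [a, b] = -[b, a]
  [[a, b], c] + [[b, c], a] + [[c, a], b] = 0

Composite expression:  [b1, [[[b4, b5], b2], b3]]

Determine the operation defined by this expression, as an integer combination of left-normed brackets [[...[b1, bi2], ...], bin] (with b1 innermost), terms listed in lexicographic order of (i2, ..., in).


-[[[[b1, b2], b4], b5], b3] + [[[[b1, b2], b5], b4], b3] + [[[[b1, b3], b2], b4], b5] - [[[[b1, b3], b2], b5], b4] - [[[[b1, b3], b4], b5], b2] + [[[[b1, b3], b5], b4], b2] + [[[[b1, b4], b5], b2], b3] - [[[[b1, b5], b4], b2], b3]

In the tensor algebra, words opening b1 carry the b1-anchored form.
Composite bracket: [b1, [[[b4, b5], b2], b3]]
Under [a, b] = ab - ba we get 16 signed associative words (2^4 = 16).
The b1-initial words carry the normal form:
  sign of b1b2b4b5b3 is -1, so it contributes -[[[[b1, b2], b4], b5], b3]
  sign of b1b2b5b4b3 is +1, so it contributes +[[[[b1, b2], b5], b4], b3]
  sign of b1b3b2b4b5 is +1, so it contributes +[[[[b1, b3], b2], b4], b5]
  sign of b1b3b2b5b4 is -1, so it contributes -[[[[b1, b3], b2], b5], b4]
  sign of b1b3b4b5b2 is -1, so it contributes -[[[[b1, b3], b4], b5], b2]
  sign of b1b3b5b4b2 is +1, so it contributes +[[[[b1, b3], b5], b4], b2]
  sign of b1b4b5b2b3 is +1, so it contributes +[[[[b1, b4], b5], b2], b3]
  sign of b1b5b4b2b3 is -1, so it contributes -[[[[b1, b5], b4], b2], b3]


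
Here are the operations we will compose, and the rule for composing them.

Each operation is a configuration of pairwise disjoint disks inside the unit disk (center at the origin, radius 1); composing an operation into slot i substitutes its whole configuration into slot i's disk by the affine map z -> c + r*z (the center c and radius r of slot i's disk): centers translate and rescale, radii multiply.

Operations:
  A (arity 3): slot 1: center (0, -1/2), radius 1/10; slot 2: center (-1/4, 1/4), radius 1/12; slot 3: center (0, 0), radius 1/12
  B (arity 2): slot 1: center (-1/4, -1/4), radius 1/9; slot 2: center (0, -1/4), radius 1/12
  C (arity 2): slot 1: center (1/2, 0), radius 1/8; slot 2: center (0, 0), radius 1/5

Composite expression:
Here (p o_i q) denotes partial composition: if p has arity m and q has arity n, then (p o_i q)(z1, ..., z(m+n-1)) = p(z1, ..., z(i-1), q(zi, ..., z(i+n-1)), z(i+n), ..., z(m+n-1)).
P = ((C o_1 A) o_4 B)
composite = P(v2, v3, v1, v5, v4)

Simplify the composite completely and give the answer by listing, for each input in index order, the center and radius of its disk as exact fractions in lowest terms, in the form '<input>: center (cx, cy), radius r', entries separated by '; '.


Only the slot chain above each v matters under C; compose those maps.
input v2: applying the 2 nested substitutions gives center (1/2, -1/16), radius 1/80
input v3: applying the 2 nested substitutions gives center (15/32, 1/32), radius 1/96
input v1: applying the 2 nested substitutions gives center (1/2, 0), radius 1/96
input v5: applying the 2 nested substitutions gives center (-1/20, -1/20), radius 1/45
input v4: applying the 2 nested substitutions gives center (0, -1/20), radius 1/60

v1: center (1/2, 0), radius 1/96; v2: center (1/2, -1/16), radius 1/80; v3: center (15/32, 1/32), radius 1/96; v4: center (0, -1/20), radius 1/60; v5: center (-1/20, -1/20), radius 1/45


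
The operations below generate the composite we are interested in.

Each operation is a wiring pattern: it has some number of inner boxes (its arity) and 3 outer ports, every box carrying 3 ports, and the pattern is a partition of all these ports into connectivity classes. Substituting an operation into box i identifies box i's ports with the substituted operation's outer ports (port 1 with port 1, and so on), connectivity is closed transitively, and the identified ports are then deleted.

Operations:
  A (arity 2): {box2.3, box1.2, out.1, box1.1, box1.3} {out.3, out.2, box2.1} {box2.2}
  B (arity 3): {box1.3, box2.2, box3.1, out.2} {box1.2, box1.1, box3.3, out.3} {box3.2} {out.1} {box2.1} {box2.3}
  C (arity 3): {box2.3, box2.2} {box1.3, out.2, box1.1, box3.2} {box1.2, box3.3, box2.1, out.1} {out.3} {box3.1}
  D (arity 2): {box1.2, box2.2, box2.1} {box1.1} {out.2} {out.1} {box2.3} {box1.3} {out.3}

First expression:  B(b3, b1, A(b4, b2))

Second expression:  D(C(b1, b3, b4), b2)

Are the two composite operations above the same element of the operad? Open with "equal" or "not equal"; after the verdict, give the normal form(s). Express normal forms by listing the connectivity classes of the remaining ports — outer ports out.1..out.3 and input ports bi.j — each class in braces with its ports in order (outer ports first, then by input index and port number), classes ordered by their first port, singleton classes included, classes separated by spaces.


not equal; first: {out.1} {out.2, b1.2, b2.3, b3.3, b4.1, b4.2, b4.3} {out.3, b2.1, b3.1, b3.2} {b1.1} {b1.3} {b2.2}; second: {out.1} {out.2} {out.3} {b1.1, b1.3, b2.1, b2.2, b4.2} {b1.2, b3.1, b4.3} {b2.3} {b3.2, b3.3} {b4.1}


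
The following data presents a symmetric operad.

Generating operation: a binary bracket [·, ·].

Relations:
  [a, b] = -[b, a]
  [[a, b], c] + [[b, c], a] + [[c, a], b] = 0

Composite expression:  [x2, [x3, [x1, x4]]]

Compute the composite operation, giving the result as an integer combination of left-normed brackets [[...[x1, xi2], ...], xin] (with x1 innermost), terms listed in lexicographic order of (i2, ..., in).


[[[x1, x4], x3], x2]

Expand each bracket as ab - ba; the x1-initial words give the coefficients.
Composite bracket: [x2, [x3, [x1, x4]]]
The bracket unfolds into 8 signed words via [a, b] = ab - ba (2^3 = 8).
Collect the words opening with x1:
  x1x4x3x2 appears with sign +1, giving the term +[[[x1, x4], x3], x2]


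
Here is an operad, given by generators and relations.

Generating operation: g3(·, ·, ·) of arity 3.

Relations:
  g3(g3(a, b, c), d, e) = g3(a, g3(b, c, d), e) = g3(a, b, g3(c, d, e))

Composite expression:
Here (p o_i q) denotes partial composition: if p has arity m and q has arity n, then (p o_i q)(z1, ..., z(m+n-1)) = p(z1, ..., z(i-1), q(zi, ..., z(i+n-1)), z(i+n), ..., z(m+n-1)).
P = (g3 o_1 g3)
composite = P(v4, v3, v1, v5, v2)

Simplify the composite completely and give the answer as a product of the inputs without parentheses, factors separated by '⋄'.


Every regrouping of g3 is equal, so read the v-inputs in written order.
g3(v4, v3, v1) flattens to v4 ⋄ v3 ⋄ v1
g3(g3(v4, v3, v1), v5, v2) flattens to v4 ⋄ v3 ⋄ v1 ⋄ v5 ⋄ v2

v4 ⋄ v3 ⋄ v1 ⋄ v5 ⋄ v2


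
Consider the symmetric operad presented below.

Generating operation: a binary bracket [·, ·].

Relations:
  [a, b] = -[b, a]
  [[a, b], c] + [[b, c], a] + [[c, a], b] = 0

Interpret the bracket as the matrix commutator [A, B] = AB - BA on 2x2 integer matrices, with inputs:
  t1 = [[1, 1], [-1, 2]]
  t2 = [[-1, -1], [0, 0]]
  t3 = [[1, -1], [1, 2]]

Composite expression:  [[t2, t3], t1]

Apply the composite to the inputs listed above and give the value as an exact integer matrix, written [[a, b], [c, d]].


[t2, t3] = [[-1, 0], [1, 1]]
[[t2, t3], t1] = [[-1, -2], [-3, 1]]

[[-1, -2], [-3, 1]]


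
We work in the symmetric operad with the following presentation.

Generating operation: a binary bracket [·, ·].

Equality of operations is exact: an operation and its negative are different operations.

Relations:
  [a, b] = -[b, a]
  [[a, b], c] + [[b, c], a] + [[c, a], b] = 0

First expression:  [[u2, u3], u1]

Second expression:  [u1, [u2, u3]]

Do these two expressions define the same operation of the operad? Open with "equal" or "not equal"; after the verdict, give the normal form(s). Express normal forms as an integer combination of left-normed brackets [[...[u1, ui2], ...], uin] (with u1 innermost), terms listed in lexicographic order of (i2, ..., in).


not equal — first -[[u1, u2], u3] + [[u1, u3], u2], second [[u1, u2], u3] - [[u1, u3], u2]

The first composite normalizes to -[[u1, u2], u3] + [[u1, u3], u2]
The second composite normalizes to [[u1, u2], u3] - [[u1, u3], u2]
The normal forms differ: not equal.


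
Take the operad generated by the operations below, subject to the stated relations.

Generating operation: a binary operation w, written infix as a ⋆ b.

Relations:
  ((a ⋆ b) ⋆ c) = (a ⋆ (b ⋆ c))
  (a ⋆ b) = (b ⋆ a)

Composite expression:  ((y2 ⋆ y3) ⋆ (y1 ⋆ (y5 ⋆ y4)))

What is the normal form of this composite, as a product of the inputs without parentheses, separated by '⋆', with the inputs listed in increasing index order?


Shape and order are irrelevant to w; the y-input set decides.
(y2 ⋆ y3) collapses to y2 ⋆ y3
(y5 ⋆ y4) collapses to y5 ⋆ y4
(y1 ⋆ (y5 ⋆ y4)) collapses to y1 ⋆ y5 ⋆ y4
((y2 ⋆ y3) ⋆ (y1 ⋆ (y5 ⋆ y4))) collapses to y2 ⋆ y3 ⋆ y1 ⋆ y5 ⋆ y4
commutativity sorts the factors: y1 ⋆ y2 ⋆ y3 ⋆ y4 ⋆ y5

y1 ⋆ y2 ⋆ y3 ⋆ y4 ⋆ y5


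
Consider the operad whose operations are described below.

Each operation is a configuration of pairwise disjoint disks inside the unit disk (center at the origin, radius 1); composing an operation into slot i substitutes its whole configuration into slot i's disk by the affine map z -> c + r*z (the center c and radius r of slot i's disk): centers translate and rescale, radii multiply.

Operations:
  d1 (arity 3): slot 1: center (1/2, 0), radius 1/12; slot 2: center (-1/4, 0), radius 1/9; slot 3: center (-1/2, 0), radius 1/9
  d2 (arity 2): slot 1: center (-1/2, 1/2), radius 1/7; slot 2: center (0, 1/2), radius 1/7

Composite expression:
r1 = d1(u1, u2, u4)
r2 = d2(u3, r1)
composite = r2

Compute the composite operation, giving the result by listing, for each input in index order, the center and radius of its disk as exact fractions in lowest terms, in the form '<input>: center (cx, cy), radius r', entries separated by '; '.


u1: center (1/14, 1/2), radius 1/84; u2: center (-1/28, 1/2), radius 1/63; u3: center (-1/2, 1/2), radius 1/7; u4: center (-1/14, 1/2), radius 1/63

Only the slot chain above each u matters under d2; compose those maps.
input u3: applying the 1 nested substitution gives center (-1/2, 1/2), radius 1/7
input u1: applying the 2 nested substitutions gives center (1/14, 1/2), radius 1/84
input u2: applying the 2 nested substitutions gives center (-1/28, 1/2), radius 1/63
input u4: applying the 2 nested substitutions gives center (-1/14, 1/2), radius 1/63


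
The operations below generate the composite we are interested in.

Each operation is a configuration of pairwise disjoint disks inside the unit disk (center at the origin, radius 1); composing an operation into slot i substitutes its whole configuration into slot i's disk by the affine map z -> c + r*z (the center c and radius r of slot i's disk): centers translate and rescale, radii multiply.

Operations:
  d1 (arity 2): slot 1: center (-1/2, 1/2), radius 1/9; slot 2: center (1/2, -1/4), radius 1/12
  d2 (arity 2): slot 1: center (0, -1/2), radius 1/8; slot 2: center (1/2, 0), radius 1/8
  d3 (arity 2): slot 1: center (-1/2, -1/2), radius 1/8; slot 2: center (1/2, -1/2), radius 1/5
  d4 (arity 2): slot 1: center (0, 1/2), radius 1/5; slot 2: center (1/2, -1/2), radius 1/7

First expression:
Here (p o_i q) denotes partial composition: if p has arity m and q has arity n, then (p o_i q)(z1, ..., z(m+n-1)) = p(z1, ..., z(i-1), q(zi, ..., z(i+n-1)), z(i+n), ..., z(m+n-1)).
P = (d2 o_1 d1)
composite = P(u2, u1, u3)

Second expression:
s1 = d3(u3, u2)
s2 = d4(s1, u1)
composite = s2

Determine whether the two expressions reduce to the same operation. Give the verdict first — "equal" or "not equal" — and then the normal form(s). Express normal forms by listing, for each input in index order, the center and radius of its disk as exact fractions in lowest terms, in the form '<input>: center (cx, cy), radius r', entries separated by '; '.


not equal: they reduce to u1: center (1/16, -17/32), radius 1/96; u2: center (-1/16, -7/16), radius 1/72; u3: center (1/2, 0), radius 1/8 and u1: center (1/2, -1/2), radius 1/7; u2: center (1/10, 2/5), radius 1/25; u3: center (-1/10, 2/5), radius 1/40

The first expression, normalized: u1: center (1/16, -17/32), radius 1/96; u2: center (-1/16, -7/16), radius 1/72; u3: center (1/2, 0), radius 1/8
The second expression, normalized: u1: center (1/2, -1/2), radius 1/7; u2: center (1/10, 2/5), radius 1/25; u3: center (-1/10, 2/5), radius 1/40
Distinct normal forms: not equal.


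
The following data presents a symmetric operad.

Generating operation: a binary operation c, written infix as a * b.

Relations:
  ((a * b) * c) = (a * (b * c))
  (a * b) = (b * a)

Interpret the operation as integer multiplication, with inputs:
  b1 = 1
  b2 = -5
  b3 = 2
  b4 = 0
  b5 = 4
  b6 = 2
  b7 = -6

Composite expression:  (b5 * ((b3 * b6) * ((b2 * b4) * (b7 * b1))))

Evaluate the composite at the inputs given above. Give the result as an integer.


0

(b3 * b6) = 4
(b2 * b4) = 0
(b7 * b1) = -6
((b2 * b4) * (b7 * b1)) = 0
((b3 * b6) * ((b2 * b4) * (b7 * b1))) = 0
(b5 * ((b3 * b6) * ((b2 * b4) * (b7 * b1)))) = 0


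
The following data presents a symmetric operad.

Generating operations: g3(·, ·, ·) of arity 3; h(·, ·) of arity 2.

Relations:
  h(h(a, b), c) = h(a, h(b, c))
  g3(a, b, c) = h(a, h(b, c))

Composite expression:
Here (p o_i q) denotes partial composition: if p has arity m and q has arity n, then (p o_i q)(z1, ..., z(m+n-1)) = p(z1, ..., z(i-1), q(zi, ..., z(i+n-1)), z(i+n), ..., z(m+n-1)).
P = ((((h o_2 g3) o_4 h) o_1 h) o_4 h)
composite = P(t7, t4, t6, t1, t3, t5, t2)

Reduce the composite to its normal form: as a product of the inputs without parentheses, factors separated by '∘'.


t7 ∘ t4 ∘ t6 ∘ t1 ∘ t3 ∘ t5 ∘ t2

Associativity of h dissolves the nesting; only the t-input order survives.
h(t7, t4) spells out as t7 ∘ t4
h(t1, t3) spells out as t1 ∘ t3
h(t5, t2) spells out as t5 ∘ t2
g3(t6, h(t1, t3), h(t5, t2)) spells out as t6 ∘ t1 ∘ t3 ∘ t5 ∘ t2
h(h(t7, t4), g3(t6, h(t1, t3), h(t5, t2))) spells out as t7 ∘ t4 ∘ t6 ∘ t1 ∘ t3 ∘ t5 ∘ t2


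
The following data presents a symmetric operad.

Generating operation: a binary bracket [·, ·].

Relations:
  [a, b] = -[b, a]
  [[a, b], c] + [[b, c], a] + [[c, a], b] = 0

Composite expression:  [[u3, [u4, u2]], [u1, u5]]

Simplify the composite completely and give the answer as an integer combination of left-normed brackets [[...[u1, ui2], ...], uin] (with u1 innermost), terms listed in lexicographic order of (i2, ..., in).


Expand each bracket as ab - ba; the u1-initial words give the coefficients.
Composite bracket: [[u3, [u4, u2]], [u1, u5]]
Expanding via [a, b] = ab - ba: 16 signed words (2^4 = 16).
Coefficients come from the u1-initial words:
  sign of u1u5u2u4u3 is -1, so it contributes -[[[[u1, u5], u2], u4], u3]
  sign of u1u5u3u2u4 is +1, so it contributes +[[[[u1, u5], u3], u2], u4]
  sign of u1u5u3u4u2 is -1, so it contributes -[[[[u1, u5], u3], u4], u2]
  sign of u1u5u4u2u3 is +1, so it contributes +[[[[u1, u5], u4], u2], u3]

-[[[[u1, u5], u2], u4], u3] + [[[[u1, u5], u3], u2], u4] - [[[[u1, u5], u3], u4], u2] + [[[[u1, u5], u4], u2], u3]


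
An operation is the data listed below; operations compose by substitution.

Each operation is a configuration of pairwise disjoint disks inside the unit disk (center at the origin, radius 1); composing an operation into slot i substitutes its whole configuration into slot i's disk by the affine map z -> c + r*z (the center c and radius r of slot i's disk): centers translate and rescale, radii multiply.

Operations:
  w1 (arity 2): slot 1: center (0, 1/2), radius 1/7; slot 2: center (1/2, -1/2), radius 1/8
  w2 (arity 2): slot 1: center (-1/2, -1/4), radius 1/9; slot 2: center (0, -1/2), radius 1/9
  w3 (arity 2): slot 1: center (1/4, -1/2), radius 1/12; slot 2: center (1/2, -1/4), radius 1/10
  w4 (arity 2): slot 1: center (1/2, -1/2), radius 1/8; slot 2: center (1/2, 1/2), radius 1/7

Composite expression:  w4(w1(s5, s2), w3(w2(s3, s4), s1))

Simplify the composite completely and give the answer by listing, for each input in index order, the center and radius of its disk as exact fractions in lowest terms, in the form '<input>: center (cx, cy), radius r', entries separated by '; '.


s1: center (4/7, 13/28), radius 1/70; s2: center (9/16, -9/16), radius 1/64; s3: center (89/168, 143/336), radius 1/756; s4: center (15/28, 71/168), radius 1/756; s5: center (1/2, -7/16), radius 1/56

Nesting under w4 composes maps z -> c + r*z down each s-path.
input s5: applying the 2 nested substitutions gives center (1/2, -7/16), radius 1/56
input s2: applying the 2 nested substitutions gives center (9/16, -9/16), radius 1/64
input s3: applying the 3 nested substitutions gives center (89/168, 143/336), radius 1/756
input s4: applying the 3 nested substitutions gives center (15/28, 71/168), radius 1/756
input s1: applying the 2 nested substitutions gives center (4/7, 13/28), radius 1/70


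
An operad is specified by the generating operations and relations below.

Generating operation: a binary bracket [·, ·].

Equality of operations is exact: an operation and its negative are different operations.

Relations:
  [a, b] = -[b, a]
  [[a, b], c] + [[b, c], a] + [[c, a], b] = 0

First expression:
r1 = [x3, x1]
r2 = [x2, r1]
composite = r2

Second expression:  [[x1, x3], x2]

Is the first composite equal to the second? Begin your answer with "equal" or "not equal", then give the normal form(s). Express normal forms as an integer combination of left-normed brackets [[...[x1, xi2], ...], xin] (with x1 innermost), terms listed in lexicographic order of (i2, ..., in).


The first expression, normalized: [[x1, x3], x2]
The second expression, normalized: [[x1, x3], x2]
The forms coincide; equal.

equal — both sides give [[x1, x3], x2]


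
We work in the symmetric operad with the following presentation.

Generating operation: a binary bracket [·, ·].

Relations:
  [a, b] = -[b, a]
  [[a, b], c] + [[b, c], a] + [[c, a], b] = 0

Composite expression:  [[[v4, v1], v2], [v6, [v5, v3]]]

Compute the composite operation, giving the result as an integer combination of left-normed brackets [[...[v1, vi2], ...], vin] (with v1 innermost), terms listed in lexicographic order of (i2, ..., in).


Skip Jacobi rewriting: expand, keep v1-initial words, read off terms.
Composite bracket: [[[v4, v1], v2], [v6, [v5, v3]]]
Full expansion: 32 signed words from ab - ba (2^5 = 32).
Only words starting with v1 matter:
  the word v1v4v2v3v5v6 carries sign -1 and contributes -[[[[[v1, v4], v2], v3], v5], v6]
  the word v1v4v2v5v3v6 carries sign +1 and contributes +[[[[[v1, v4], v2], v5], v3], v6]
  the word v1v4v2v6v3v5 carries sign +1 and contributes +[[[[[v1, v4], v2], v6], v3], v5]
  the word v1v4v2v6v5v3 carries sign -1 and contributes -[[[[[v1, v4], v2], v6], v5], v3]

-[[[[[v1, v4], v2], v3], v5], v6] + [[[[[v1, v4], v2], v5], v3], v6] + [[[[[v1, v4], v2], v6], v3], v5] - [[[[[v1, v4], v2], v6], v5], v3]


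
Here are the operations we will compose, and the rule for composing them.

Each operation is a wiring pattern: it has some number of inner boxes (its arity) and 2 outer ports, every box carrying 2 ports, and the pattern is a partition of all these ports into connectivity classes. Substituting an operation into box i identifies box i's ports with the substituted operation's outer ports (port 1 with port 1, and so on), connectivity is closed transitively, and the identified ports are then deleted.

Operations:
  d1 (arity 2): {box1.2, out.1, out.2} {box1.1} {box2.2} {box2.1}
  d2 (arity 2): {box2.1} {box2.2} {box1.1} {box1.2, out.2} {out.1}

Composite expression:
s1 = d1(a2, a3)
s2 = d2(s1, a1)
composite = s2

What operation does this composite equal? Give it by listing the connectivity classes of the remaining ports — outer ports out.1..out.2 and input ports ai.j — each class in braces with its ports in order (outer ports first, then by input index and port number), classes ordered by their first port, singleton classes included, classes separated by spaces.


{out.1} {out.2, a2.2} {a1.1} {a1.2} {a2.1} {a3.1} {a3.2}

Connectivity passes through glued d2-boundaries; trace each wire chain.
d1 over (a2, a3) gives {out.1, out.2, a2.2} {a2.1} {a3.1} {a3.2}, out.j being that stage's outer ports
d2 over (a2, a3, a1) gives {out.1} {out.2, a2.2} {a1.1} {a1.2} {a2.1} {a3.1} {a3.2}, out.j being that stage's outer ports


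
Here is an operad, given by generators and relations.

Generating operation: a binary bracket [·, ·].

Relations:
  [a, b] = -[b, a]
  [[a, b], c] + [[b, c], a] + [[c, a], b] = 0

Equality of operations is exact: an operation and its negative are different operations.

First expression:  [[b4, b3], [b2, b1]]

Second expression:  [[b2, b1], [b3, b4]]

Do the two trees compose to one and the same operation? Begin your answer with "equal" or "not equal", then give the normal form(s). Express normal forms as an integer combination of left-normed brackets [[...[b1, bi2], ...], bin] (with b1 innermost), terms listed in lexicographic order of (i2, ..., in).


equal: each reduces to -[[[b1, b2], b3], b4] + [[[b1, b2], b4], b3]


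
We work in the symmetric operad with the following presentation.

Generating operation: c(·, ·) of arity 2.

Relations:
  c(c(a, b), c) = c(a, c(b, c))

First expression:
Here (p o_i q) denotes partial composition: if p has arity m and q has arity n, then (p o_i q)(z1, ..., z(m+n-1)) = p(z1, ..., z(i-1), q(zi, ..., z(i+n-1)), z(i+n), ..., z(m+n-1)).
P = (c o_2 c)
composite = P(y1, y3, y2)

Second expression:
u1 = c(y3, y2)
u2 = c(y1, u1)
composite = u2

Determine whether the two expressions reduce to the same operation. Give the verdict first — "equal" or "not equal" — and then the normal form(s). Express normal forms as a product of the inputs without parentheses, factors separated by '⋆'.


equal; both compose to y1 ⋆ y3 ⋆ y2

Reducing the first expression gives y1 ⋆ y3 ⋆ y2
Reducing the second expression gives y1 ⋆ y3 ⋆ y2
The forms coincide; equal.


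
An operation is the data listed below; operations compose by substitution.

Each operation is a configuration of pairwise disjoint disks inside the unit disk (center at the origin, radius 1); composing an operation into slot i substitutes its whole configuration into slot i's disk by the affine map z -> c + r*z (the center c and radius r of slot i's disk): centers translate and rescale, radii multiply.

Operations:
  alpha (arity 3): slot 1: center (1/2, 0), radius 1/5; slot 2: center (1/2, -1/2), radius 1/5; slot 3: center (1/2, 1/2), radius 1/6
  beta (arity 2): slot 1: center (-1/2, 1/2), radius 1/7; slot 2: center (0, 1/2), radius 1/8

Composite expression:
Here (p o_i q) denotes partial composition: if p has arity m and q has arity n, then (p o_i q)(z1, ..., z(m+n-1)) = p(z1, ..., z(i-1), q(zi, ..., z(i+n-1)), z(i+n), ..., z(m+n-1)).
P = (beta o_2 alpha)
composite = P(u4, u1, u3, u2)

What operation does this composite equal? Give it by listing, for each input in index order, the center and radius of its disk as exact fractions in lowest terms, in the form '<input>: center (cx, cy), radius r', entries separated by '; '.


u1: center (1/16, 1/2), radius 1/40; u2: center (1/16, 9/16), radius 1/48; u3: center (1/16, 7/16), radius 1/40; u4: center (-1/2, 1/2), radius 1/7

Below beta, radii multiply path by path; the u-disk centers shift.
u4: after 1 affine step, its disk has center (-1/2, 1/2), radius 1/7
u1: after 2 affine steps, its disk has center (1/16, 1/2), radius 1/40
u3: after 2 affine steps, its disk has center (1/16, 7/16), radius 1/40
u2: after 2 affine steps, its disk has center (1/16, 9/16), radius 1/48


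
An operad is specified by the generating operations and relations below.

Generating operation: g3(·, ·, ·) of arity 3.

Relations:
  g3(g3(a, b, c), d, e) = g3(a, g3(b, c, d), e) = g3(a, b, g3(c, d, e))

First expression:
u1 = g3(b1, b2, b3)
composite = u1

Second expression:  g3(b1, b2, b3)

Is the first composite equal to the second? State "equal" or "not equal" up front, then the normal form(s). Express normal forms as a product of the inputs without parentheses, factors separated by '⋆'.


Normal form of the first expression: b1 ⋆ b2 ⋆ b3
Normal form of the second expression: b1 ⋆ b2 ⋆ b3
The normal forms match — equal.

equal; both compose to b1 ⋆ b2 ⋆ b3


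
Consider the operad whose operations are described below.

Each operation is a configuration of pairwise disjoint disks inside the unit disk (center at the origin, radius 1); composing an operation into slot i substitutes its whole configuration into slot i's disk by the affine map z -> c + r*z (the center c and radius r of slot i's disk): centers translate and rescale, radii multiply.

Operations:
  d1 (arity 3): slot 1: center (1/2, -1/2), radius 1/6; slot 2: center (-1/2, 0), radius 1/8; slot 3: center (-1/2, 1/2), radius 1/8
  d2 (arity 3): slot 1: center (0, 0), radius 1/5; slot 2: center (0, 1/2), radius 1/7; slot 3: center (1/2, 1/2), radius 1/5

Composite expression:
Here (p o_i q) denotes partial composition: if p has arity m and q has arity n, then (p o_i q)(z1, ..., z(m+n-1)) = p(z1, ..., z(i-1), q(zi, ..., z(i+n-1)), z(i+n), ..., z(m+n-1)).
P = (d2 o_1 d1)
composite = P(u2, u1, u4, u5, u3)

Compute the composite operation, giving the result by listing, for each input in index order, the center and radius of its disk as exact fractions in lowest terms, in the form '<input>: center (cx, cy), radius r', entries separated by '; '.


u1: center (-1/10, 0), radius 1/40; u2: center (1/10, -1/10), radius 1/30; u3: center (1/2, 1/2), radius 1/5; u4: center (-1/10, 1/10), radius 1/40; u5: center (0, 1/2), radius 1/7

Only the slot chain above each u matters under d2; compose those maps.
tracing u2 down its 2-map path: center (1/10, -1/10), radius 1/30
tracing u1 down its 2-map path: center (-1/10, 0), radius 1/40
tracing u4 down its 2-map path: center (-1/10, 1/10), radius 1/40
tracing u5 down its 1-map path: center (0, 1/2), radius 1/7
tracing u3 down its 1-map path: center (1/2, 1/2), radius 1/5


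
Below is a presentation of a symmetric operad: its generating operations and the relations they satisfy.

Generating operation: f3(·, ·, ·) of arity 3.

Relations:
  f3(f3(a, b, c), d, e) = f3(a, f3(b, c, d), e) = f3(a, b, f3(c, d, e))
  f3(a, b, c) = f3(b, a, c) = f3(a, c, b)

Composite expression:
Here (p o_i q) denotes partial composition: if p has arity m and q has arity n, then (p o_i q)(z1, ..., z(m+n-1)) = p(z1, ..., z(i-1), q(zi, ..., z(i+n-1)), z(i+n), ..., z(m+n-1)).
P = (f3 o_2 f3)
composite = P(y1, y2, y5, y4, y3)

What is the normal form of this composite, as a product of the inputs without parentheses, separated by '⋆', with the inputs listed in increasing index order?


Any arrangement under f3 is one operation, so sort the y-inputs.
f3(y2, y5, y4) flattens to y2 ⋆ y5 ⋆ y4
f3(y1, f3(y2, y5, y4), y3) flattens to y1 ⋆ y2 ⋆ y5 ⋆ y4 ⋆ y3
commutativity sorts the factors: y1 ⋆ y2 ⋆ y3 ⋆ y4 ⋆ y5

y1 ⋆ y2 ⋆ y3 ⋆ y4 ⋆ y5


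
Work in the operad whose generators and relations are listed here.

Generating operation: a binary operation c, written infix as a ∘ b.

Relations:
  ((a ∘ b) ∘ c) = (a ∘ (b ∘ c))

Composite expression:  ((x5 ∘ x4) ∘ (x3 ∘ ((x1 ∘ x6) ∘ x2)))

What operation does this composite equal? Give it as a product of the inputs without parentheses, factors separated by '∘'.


Associativity of c dissolves the nesting; only the x-input order survives.
(x5 ∘ x4) spells out as x5 ∘ x4
(x1 ∘ x6) spells out as x1 ∘ x6
((x1 ∘ x6) ∘ x2) spells out as x1 ∘ x6 ∘ x2
(x3 ∘ ((x1 ∘ x6) ∘ x2)) spells out as x3 ∘ x1 ∘ x6 ∘ x2
((x5 ∘ x4) ∘ (x3 ∘ ((x1 ∘ x6) ∘ x2))) spells out as x5 ∘ x4 ∘ x3 ∘ x1 ∘ x6 ∘ x2

x5 ∘ x4 ∘ x3 ∘ x1 ∘ x6 ∘ x2


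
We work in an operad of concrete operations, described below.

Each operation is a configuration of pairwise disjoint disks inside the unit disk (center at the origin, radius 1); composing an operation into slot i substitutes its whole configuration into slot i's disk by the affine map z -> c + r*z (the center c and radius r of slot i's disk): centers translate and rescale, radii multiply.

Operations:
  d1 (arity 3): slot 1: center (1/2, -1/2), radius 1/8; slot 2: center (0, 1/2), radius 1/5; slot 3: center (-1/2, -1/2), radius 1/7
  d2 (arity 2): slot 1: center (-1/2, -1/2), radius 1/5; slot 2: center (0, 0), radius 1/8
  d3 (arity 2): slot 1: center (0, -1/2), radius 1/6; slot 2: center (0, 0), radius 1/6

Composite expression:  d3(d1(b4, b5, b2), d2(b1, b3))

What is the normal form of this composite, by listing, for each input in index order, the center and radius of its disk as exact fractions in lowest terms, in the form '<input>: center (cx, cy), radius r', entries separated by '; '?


b1: center (-1/12, -1/12), radius 1/30; b2: center (-1/12, -7/12), radius 1/42; b3: center (0, 0), radius 1/48; b4: center (1/12, -7/12), radius 1/48; b5: center (0, -5/12), radius 1/30

Each b-disk chains the slot maps above it in d3; radii multiply.
b4: after 2 affine steps, its disk has center (1/12, -7/12), radius 1/48
b5: after 2 affine steps, its disk has center (0, -5/12), radius 1/30
b2: after 2 affine steps, its disk has center (-1/12, -7/12), radius 1/42
b1: after 2 affine steps, its disk has center (-1/12, -1/12), radius 1/30
b3: after 2 affine steps, its disk has center (0, 0), radius 1/48


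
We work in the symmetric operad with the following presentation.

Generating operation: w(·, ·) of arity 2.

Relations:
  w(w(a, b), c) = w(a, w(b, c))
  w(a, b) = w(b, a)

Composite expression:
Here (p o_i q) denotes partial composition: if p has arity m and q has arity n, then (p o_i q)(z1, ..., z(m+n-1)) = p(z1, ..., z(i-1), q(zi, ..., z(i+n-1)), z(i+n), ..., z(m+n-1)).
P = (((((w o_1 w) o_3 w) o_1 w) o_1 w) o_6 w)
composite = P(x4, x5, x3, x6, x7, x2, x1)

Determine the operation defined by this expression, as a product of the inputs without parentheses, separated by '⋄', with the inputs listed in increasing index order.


Reordering under w is free, so list the x-inputs canonically.
w(x4, x5) reduces to x4 ⋄ x5
w(w(x4, x5), x3) reduces to x4 ⋄ x5 ⋄ x3
w(w(w(x4, x5), x3), x6) reduces to x4 ⋄ x5 ⋄ x3 ⋄ x6
w(x2, x1) reduces to x2 ⋄ x1
w(x7, w(x2, x1)) reduces to x7 ⋄ x2 ⋄ x1
w(w(w(w(x4, x5), x3), x6), w(x7, w(x2, x1))) reduces to x4 ⋄ x5 ⋄ x3 ⋄ x6 ⋄ x7 ⋄ x2 ⋄ x1
sorting the factors by input index: x1 ⋄ x2 ⋄ x3 ⋄ x4 ⋄ x5 ⋄ x6 ⋄ x7

x1 ⋄ x2 ⋄ x3 ⋄ x4 ⋄ x5 ⋄ x6 ⋄ x7


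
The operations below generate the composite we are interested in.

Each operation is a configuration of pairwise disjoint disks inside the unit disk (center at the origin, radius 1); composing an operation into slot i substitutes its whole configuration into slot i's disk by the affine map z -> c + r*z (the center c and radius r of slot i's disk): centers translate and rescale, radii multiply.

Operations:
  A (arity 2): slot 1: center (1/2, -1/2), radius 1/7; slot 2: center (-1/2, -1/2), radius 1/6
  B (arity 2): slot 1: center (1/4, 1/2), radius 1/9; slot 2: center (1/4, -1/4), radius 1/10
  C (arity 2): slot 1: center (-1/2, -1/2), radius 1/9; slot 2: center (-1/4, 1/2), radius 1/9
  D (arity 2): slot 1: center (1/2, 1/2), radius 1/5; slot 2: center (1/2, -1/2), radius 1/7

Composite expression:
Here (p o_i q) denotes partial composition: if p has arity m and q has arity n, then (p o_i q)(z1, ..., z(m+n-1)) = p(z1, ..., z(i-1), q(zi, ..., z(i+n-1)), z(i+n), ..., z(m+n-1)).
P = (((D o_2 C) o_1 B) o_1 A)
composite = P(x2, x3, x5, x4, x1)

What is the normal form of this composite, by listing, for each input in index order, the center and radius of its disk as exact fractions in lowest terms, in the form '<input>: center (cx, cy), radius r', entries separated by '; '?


Nesting under D composes maps z -> c + r*z down each x-path.
for x2, the 3-step affine chain lands on center (101/180, 53/90), radius 1/315
for x3, the 3-step affine chain lands on center (97/180, 53/90), radius 1/270
for x5, the 2-step affine chain lands on center (11/20, 9/20), radius 1/50
for x4, the 2-step affine chain lands on center (3/7, -4/7), radius 1/63
for x1, the 2-step affine chain lands on center (13/28, -3/7), radius 1/63

x1: center (13/28, -3/7), radius 1/63; x2: center (101/180, 53/90), radius 1/315; x3: center (97/180, 53/90), radius 1/270; x4: center (3/7, -4/7), radius 1/63; x5: center (11/20, 9/20), radius 1/50


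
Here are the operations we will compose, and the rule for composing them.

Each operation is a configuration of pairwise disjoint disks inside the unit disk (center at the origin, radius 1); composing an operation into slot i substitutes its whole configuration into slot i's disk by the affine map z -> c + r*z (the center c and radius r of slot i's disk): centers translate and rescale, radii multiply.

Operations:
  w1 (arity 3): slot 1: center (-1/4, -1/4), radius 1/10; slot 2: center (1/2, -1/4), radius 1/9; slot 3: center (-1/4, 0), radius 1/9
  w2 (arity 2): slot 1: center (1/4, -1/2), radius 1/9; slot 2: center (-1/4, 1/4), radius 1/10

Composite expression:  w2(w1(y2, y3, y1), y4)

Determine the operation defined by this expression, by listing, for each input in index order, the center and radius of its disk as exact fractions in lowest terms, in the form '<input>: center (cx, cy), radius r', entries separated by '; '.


Nesting under w2 composes maps z -> c + r*z down each y-path.
for y2, the 2-step affine chain lands on center (2/9, -19/36), radius 1/90
for y3, the 2-step affine chain lands on center (11/36, -19/36), radius 1/81
for y1, the 2-step affine chain lands on center (2/9, -1/2), radius 1/81
for y4, the 1-step affine chain lands on center (-1/4, 1/4), radius 1/10

y1: center (2/9, -1/2), radius 1/81; y2: center (2/9, -19/36), radius 1/90; y3: center (11/36, -19/36), radius 1/81; y4: center (-1/4, 1/4), radius 1/10
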